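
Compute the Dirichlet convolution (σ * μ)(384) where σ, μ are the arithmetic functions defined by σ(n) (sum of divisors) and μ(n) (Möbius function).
(σ * μ)(384) = 384

Divisors of 384: [1, 2, 3, 4, 6, 8, 12, 16, 24, 32, 48, 64, 96, 128, 192, 384]. For each d | 384:
  d = 1: σ(1) · μ(384/1) = 1 · 0 = 0
  d = 2: σ(2) · μ(384/2) = 3 · 0 = 0
  d = 3: σ(3) · μ(384/3) = 4 · 0 = 0
  d = 4: σ(4) · μ(384/4) = 7 · 0 = 0
  d = 6: σ(6) · μ(384/6) = 12 · 0 = 0
  d = 8: σ(8) · μ(384/8) = 15 · 0 = 0
  d = 12: σ(12) · μ(384/12) = 28 · 0 = 0
  d = 16: σ(16) · μ(384/16) = 31 · 0 = 0
  d = 24: σ(24) · μ(384/24) = 60 · 0 = 0
  d = 32: σ(32) · μ(384/32) = 63 · 0 = 0
  d = 48: σ(48) · μ(384/48) = 124 · 0 = 0
  d = 64: σ(64) · μ(384/64) = 127 · 1 = 127
  d = 96: σ(96) · μ(384/96) = 252 · 0 = 0
  d = 128: σ(128) · μ(384/128) = 255 · -1 = -255
  d = 192: σ(192) · μ(384/192) = 508 · -1 = -508
  d = 384: σ(384) · μ(384/384) = 1020 · 1 = 1020
Summing: (σ * μ)(384) = 0 + 0 + 0 + 0 + 0 + 0 + 0 + 0 + 0 + 0 + 0 + 127 + 0 + -255 + -508 + 1020 = 384.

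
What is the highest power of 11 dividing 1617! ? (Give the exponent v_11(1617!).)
v_11(1617!) = 161

Legendre's formula: v_p(n!) = Σ_{k ≥ 1} ⌊n / p^k⌋. For p = 11, n = 1617, the terms are:
  ⌊1617/11^1⌋ = ⌊1617/11⌋ = 147
  ⌊1617/11^2⌋ = ⌊1617/121⌋ = 13
  ⌊1617/11^3⌋ = ⌊1617/1331⌋ = 1
(the next term ⌊1617/11^4⌋ = 0, terminating the sum). Summing: v_11(1617!) = 147 + 13 + 1 = 161.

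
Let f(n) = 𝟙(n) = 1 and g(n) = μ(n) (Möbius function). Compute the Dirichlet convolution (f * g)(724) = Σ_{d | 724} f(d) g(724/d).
(𝟙 * μ)(724) = 0

Divisors of 724: [1, 2, 4, 181, 362, 724]. For each d | 724:
  d = 1: 𝟙(1) · μ(724/1) = 1 · 0 = 0
  d = 2: 𝟙(2) · μ(724/2) = 1 · 1 = 1
  d = 4: 𝟙(4) · μ(724/4) = 1 · -1 = -1
  d = 181: 𝟙(181) · μ(724/181) = 1 · 0 = 0
  d = 362: 𝟙(362) · μ(724/362) = 1 · -1 = -1
  d = 724: 𝟙(724) · μ(724/724) = 1 · 1 = 1
Summing: (𝟙 * μ)(724) = 0 + 1 + -1 + 0 + -1 + 1 = 0.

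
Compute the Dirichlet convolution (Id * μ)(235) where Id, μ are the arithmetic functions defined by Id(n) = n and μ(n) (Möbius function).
(Id * μ)(235) = 184

Divisors of 235: [1, 5, 47, 235]. For each d | 235:
  d = 1: Id(1) · μ(235/1) = 1 · 1 = 1
  d = 5: Id(5) · μ(235/5) = 5 · -1 = -5
  d = 47: Id(47) · μ(235/47) = 47 · -1 = -47
  d = 235: Id(235) · μ(235/235) = 235 · 1 = 235
Summing: (Id * μ)(235) = 1 + -5 + -47 + 235 = 184.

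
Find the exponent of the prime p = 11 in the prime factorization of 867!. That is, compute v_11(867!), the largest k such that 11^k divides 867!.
v_11(867!) = 85

Legendre's formula: v_p(n!) = Σ_{k ≥ 1} ⌊n / p^k⌋. For p = 11, n = 867, the terms are:
  ⌊867/11^1⌋ = ⌊867/11⌋ = 78
  ⌊867/11^2⌋ = ⌊867/121⌋ = 7
(the next term ⌊867/11^3⌋ = 0, terminating the sum). Summing: v_11(867!) = 78 + 7 = 85.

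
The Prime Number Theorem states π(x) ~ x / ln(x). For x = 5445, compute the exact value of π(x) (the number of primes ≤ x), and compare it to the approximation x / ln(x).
π(5445) = 720;  x/ln(x) ≈ 632.96;  relative error ≈ 12.09%.

Directly count primes up to 5445: π(5445) = 720. The PNT approximation gives 5445/ln(5445) ≈ 5445/8.60245 ≈ 632.96. Relative error (π(x) − x/ln(x)) / π(x) ≈ 12.09%; the approximation is known to undercount slightly (Li(x) is a better estimate).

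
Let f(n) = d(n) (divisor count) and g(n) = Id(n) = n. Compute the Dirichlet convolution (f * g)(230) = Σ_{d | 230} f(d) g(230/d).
(d * Id)(230) = 700

Divisors of 230: [1, 2, 5, 10, 23, 46, 115, 230]. For each d | 230:
  d = 1: d(1) · Id(230/1) = 1 · 230 = 230
  d = 2: d(2) · Id(230/2) = 2 · 115 = 230
  d = 5: d(5) · Id(230/5) = 2 · 46 = 92
  d = 10: d(10) · Id(230/10) = 4 · 23 = 92
  d = 23: d(23) · Id(230/23) = 2 · 10 = 20
  d = 46: d(46) · Id(230/46) = 4 · 5 = 20
  d = 115: d(115) · Id(230/115) = 4 · 2 = 8
  d = 230: d(230) · Id(230/230) = 8 · 1 = 8
Summing: (d * Id)(230) = 230 + 230 + 92 + 92 + 20 + 20 + 8 + 8 = 700.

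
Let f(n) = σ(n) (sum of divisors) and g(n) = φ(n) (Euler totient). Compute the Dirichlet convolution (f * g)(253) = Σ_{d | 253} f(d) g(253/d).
(σ * φ)(253) = 1012

Divisors of 253: [1, 11, 23, 253]. For each d | 253:
  d = 1: σ(1) · φ(253/1) = 1 · 220 = 220
  d = 11: σ(11) · φ(253/11) = 12 · 22 = 264
  d = 23: σ(23) · φ(253/23) = 24 · 10 = 240
  d = 253: σ(253) · φ(253/253) = 288 · 1 = 288
Summing: (σ * φ)(253) = 220 + 264 + 240 + 288 = 1012.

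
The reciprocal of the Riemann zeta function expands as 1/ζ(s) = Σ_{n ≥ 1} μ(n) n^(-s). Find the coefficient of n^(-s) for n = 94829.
μ(94829) = 1

Factor n = 94829 = 7 · 19 · 23 · 31. μ(n) = 0 if any exponent ≥ 2 (not squarefree); otherwise μ(n) = (−1)^{ω(n)} where ω(n) is the number of distinct prime factors. Applying: μ(94829) = 1.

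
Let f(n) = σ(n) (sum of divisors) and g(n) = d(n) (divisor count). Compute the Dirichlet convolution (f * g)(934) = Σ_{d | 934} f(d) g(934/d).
(σ * d)(934) = 2350

Divisors of 934: [1, 2, 467, 934]. For each d | 934:
  d = 1: σ(1) · d(934/1) = 1 · 4 = 4
  d = 2: σ(2) · d(934/2) = 3 · 2 = 6
  d = 467: σ(467) · d(934/467) = 468 · 2 = 936
  d = 934: σ(934) · d(934/934) = 1404 · 1 = 1404
Summing: (σ * d)(934) = 4 + 6 + 936 + 1404 = 2350.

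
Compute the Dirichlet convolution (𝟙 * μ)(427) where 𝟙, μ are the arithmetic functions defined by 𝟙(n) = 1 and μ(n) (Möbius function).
(𝟙 * μ)(427) = 0

Divisors of 427: [1, 7, 61, 427]. For each d | 427:
  d = 1: 𝟙(1) · μ(427/1) = 1 · 1 = 1
  d = 7: 𝟙(7) · μ(427/7) = 1 · -1 = -1
  d = 61: 𝟙(61) · μ(427/61) = 1 · -1 = -1
  d = 427: 𝟙(427) · μ(427/427) = 1 · 1 = 1
Summing: (𝟙 * μ)(427) = 1 + -1 + -1 + 1 = 0.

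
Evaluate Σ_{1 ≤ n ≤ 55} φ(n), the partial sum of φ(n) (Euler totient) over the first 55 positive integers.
Σ_{n ≤ 55} φ(n) = 940

Compute φ(n) for each 1 ≤ n ≤ 55: φ(1) = 1, φ(2) = 1, φ(3) = 2, φ(4) = 2, φ(5) = 4, φ(6) = 2, φ(7) = 6, φ(8) = 4, φ(9) = 6, φ(10) = 4, φ(11) = 10, φ(12) = 4, φ(13) = 12, φ(14) = 6, φ(15) = 8, φ(16) = 8, φ(17) = 16, φ(18) = 6, φ(19) = 18, φ(20) = 8, φ(21) = 12, φ(22) = 10, φ(23) = 22, φ(24) = 8, φ(25) = 20, φ(26) = 12, φ(27) = 18, φ(28) = 12, φ(29) = 28, φ(30) = 8, φ(31) = 30, φ(32) = 16, φ(33) = 20, φ(34) = 16, φ(35) = 24, φ(36) = 12, φ(37) = 36, φ(38) = 18, φ(39) = 24, φ(40) = 16, φ(41) = 40, φ(42) = 12, φ(43) = 42, φ(44) = 20, φ(45) = 24, φ(46) = 22, φ(47) = 46, φ(48) = 16, φ(49) = 42, φ(50) = 20, φ(51) = 32, φ(52) = 24, φ(53) = 52, φ(54) = 18, φ(55) = 40. Summing all 55 values: 940. (Average order: Σ_{n ≤ x} φ(n) ~ (3/π²) x². For x = 55, (3/π²)·55² ≈ 919.49.)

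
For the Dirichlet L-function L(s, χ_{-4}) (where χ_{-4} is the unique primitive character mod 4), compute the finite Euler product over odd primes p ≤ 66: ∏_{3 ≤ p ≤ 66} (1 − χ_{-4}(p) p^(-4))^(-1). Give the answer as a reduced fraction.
∏ = 81934214988902113115031508050672702841756592198516788686922065253543/82850154482442028729801746725895742819441886414557775886809038848000

The odd primes p ≤ 66 are [3, 5, 7, 11, 13, 17, 19, 23, 29, 31, 37, 41, 43, 47, 53, 59, 61]. For each, χ(p) = 1 if p ≡ 1 mod 4, χ(p) = −1 if p ≡ 3 mod 4. Taking (1 − χ(p)/p^4)^(-1) = p^4/(p^4 − χ(p)): (1 − (-1)/3^4)^(-1) · (1 − (1)/5^4)^(-1) · (1 − (-1)/7^4)^(-1) · (1 − (-1)/11^4)^(-1) · (1 − (1)/13^4)^(-1) · (1 − (1)/17^4)^(-1) · (1 − (-1)/19^4)^(-1) · (1 − (-1)/23^4)^(-1) · (1 − (1)/29^4)^(-1) · (1 − (-1)/31^4)^(-1) · (1 − (1)/37^4)^(-1) · (1 − (1)/41^4)^(-1) · (1 − (-1)/43^4)^(-1) · (1 − (-1)/47^4)^(-1) · (1 − (1)/53^4)^(-1) · (1 − (-1)/59^4)^(-1) · (1 − (1)/61^4)^(-1) = 81934214988902113115031508050672702841756592198516788686922065253543/82850154482442028729801746725895742819441886414557775886809038848000.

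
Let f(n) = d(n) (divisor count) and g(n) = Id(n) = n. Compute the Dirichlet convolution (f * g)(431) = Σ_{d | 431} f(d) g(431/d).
(d * Id)(431) = 433

Divisors of 431: [1, 431]. For each d | 431:
  d = 1: d(1) · Id(431/1) = 1 · 431 = 431
  d = 431: d(431) · Id(431/431) = 2 · 1 = 2
Summing: (d * Id)(431) = 431 + 2 = 433.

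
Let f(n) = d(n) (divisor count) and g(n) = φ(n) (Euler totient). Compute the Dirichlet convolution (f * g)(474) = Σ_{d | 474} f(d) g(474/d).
(d * φ)(474) = 960

Divisors of 474: [1, 2, 3, 6, 79, 158, 237, 474]. For each d | 474:
  d = 1: d(1) · φ(474/1) = 1 · 156 = 156
  d = 2: d(2) · φ(474/2) = 2 · 156 = 312
  d = 3: d(3) · φ(474/3) = 2 · 78 = 156
  d = 6: d(6) · φ(474/6) = 4 · 78 = 312
  d = 79: d(79) · φ(474/79) = 2 · 2 = 4
  d = 158: d(158) · φ(474/158) = 4 · 2 = 8
  d = 237: d(237) · φ(474/237) = 4 · 1 = 4
  d = 474: d(474) · φ(474/474) = 8 · 1 = 8
Summing: (d * φ)(474) = 156 + 312 + 156 + 312 + 4 + 8 + 4 + 8 = 960.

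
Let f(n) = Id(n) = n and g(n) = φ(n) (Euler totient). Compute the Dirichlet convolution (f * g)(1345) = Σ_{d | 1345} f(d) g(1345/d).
(Id * φ)(1345) = 4833

Divisors of 1345: [1, 5, 269, 1345]. For each d | 1345:
  d = 1: Id(1) · φ(1345/1) = 1 · 1072 = 1072
  d = 5: Id(5) · φ(1345/5) = 5 · 268 = 1340
  d = 269: Id(269) · φ(1345/269) = 269 · 4 = 1076
  d = 1345: Id(1345) · φ(1345/1345) = 1345 · 1 = 1345
Summing: (Id * φ)(1345) = 1072 + 1340 + 1076 + 1345 = 4833.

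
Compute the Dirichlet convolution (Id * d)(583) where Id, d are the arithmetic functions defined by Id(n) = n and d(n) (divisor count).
(Id * d)(583) = 715

Divisors of 583: [1, 11, 53, 583]. For each d | 583:
  d = 1: Id(1) · d(583/1) = 1 · 4 = 4
  d = 11: Id(11) · d(583/11) = 11 · 2 = 22
  d = 53: Id(53) · d(583/53) = 53 · 2 = 106
  d = 583: Id(583) · d(583/583) = 583 · 1 = 583
Summing: (Id * d)(583) = 4 + 22 + 106 + 583 = 715.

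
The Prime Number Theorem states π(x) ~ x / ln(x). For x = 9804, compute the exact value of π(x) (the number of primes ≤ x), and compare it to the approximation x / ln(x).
π(9804) = 1209;  x/ln(x) ≈ 1066.75;  relative error ≈ 11.77%.

Directly count primes up to 9804: π(9804) = 1209. The PNT approximation gives 9804/ln(9804) ≈ 9804/9.19055 ≈ 1066.75. Relative error (π(x) − x/ln(x)) / π(x) ≈ 11.77%; the approximation is known to undercount slightly (Li(x) is a better estimate).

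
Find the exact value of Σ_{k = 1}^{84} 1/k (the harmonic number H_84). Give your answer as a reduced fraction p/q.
H_84 = 3681181948368536301765969745576439759/734184632222154704090370027645633600

Direct summation: H_84 = 1 + 1/2 + ... + 1/84. The least common denominator is lcm(1, ..., 84) = 8076030954443701744994070304101969600; over this denominator the numerator is 8076030954443701744994070304101969600 + 4038015477221850872497035152050984800 + 2692010318147900581664690101367323200 + 2019007738610925436248517576025492400 + 1615206190888740348998814060820393920 + 1346005159073950290832345050683661600 + 1153718707777671677856295757728852800 + 1009503869305462718124258788012746200 + 897336772715966860554896700455774400 + 807603095444370174499407030410196960 + 734184632222154704090370027645633600 + 673002579536975145416172525341830800 + 621233150341823211153390023392459200 + 576859353888835838928147878864426400 + 538402063629580116332938020273464640 + 504751934652731359062129394006373100 + 475060644379041279117298253182468800 + 448668386357983430277448350227887200 + 425054260760194828683898437057998400 + 403801547722185087249703515205098480 + 384572902592557225952098585909617600 + 367092316111077352045185013822816800 + 351131780627987032391046534960955200 + 336501289768487572708086262670915400 + 323041238177748069799762812164078784 + 310616575170911605576695011696229600 + 299112257571988953518298900151924800 + 288429676944417919464073939432213200 + 278483826015300060172209320831102400 + 269201031814790058166469010136732320 + 260517127562700056290131300132321600 + 252375967326365679531064697003186550 + 244728210740718234696790009215211200 + 237530322189520639558649126591234400 + 230743741555534335571259151545770560 + 224334193178991715138724175113943600 + 218271106876856803918758656867620800 + 212527130380097414341949218528999200 + 207077716780607737051130007797486400 + 201900773861092543624851757602549240 + 196976364742529310853513909856145600 + 192286451296278612976049292954808800 + 187814673359155854534745821025627200 + 183546158055538676022592506911408400 + 179467354543193372110979340091154880 + 175565890313993516195523267480477600 + 171830445839227696702001495831956800 + 168250644884243786354043131335457700 + 164816958253953096836613679675550400 + 161520619088874034899881406082039392 + 158353548126347093039099417727489600 + 155308287585455802788347505848114800 + 152377942536673617830076798190603200 + 149556128785994476759149450075962400 + 146836926444430940818074005529126720 + 144214838472208959732036969716106600 + 141684753586731609561299479019332800 + 139241913007650030086104660415551200 + 136881880583791554999899496679694400 + 134600515907395029083234505068366160 + 132393950072847569590066726296753600 + 130258563781350028145065650066160800 + 128190967530852408650699528636539200 + 126187983663182839765532348501593275 + 124246630068364642230678004678491840 + 122364105370359117348395004607605600 + 120537775439458234999911497076148800 + 118765161094760319779324563295617200 + 117043926875995677463682178320318400 + 115371870777767167785629575772885280 + 113746914851319742887240426818337600 + 112167096589495857569362087556971800 + 110630561019776736232795483617835200 + 109135553438428401959379328433810400 + 107680412725916023266587604054692928 + 106263565190048707170974609264499600 + 104883518888879243441481432520804800 + 103538858390303868525565003898743200 + 102228239929667110696127472203822400 + 100950386930546271812425878801274620 + 99704085857329651172766300050641600 + 98488182371264655426756954928072800 + 97301577764381948734868316916891200 + 96143225648139306488024646477404400 = 40493001432053899319425667201340837349, so H_84 = 40493001432053899319425667201340837349/8076030954443701744994070304101969600; reducing by gcd(40493001432053899319425667201340837349, 8076030954443701744994070304101969600) = 11 gives 3681181948368536301765969745576439759/734184632222154704090370027645633600 ≈ 5.01397. (The PNT-adjacent estimate ln(84) + γ ≈ 5.00803 matches within O(1/n).)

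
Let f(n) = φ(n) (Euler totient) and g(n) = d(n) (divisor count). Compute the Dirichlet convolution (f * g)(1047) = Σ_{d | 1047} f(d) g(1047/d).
(φ * d)(1047) = 1400

Divisors of 1047: [1, 3, 349, 1047]. For each d | 1047:
  d = 1: φ(1) · d(1047/1) = 1 · 4 = 4
  d = 3: φ(3) · d(1047/3) = 2 · 2 = 4
  d = 349: φ(349) · d(1047/349) = 348 · 2 = 696
  d = 1047: φ(1047) · d(1047/1047) = 696 · 1 = 696
Summing: (φ * d)(1047) = 4 + 4 + 696 + 696 = 1400.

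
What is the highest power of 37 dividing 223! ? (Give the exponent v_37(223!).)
v_37(223!) = 6

Legendre's formula: v_p(n!) = Σ_{k ≥ 1} ⌊n / p^k⌋. For p = 37, n = 223, the terms are:
  ⌊223/37^1⌋ = ⌊223/37⌋ = 6
(the next term ⌊223/37^2⌋ = 0, terminating the sum). Summing: v_37(223!) = 6 = 6.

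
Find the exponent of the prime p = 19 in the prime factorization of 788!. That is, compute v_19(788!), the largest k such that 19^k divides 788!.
v_19(788!) = 43

Legendre's formula: v_p(n!) = Σ_{k ≥ 1} ⌊n / p^k⌋. For p = 19, n = 788, the terms are:
  ⌊788/19^1⌋ = ⌊788/19⌋ = 41
  ⌊788/19^2⌋ = ⌊788/361⌋ = 2
(the next term ⌊788/19^3⌋ = 0, terminating the sum). Summing: v_19(788!) = 41 + 2 = 43.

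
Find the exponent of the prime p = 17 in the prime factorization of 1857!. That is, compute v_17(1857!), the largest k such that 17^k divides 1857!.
v_17(1857!) = 115

Legendre's formula: v_p(n!) = Σ_{k ≥ 1} ⌊n / p^k⌋. For p = 17, n = 1857, the terms are:
  ⌊1857/17^1⌋ = ⌊1857/17⌋ = 109
  ⌊1857/17^2⌋ = ⌊1857/289⌋ = 6
(the next term ⌊1857/17^3⌋ = 0, terminating the sum). Summing: v_17(1857!) = 109 + 6 = 115.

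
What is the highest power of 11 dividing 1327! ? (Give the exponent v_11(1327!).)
v_11(1327!) = 130

Legendre's formula: v_p(n!) = Σ_{k ≥ 1} ⌊n / p^k⌋. For p = 11, n = 1327, the terms are:
  ⌊1327/11^1⌋ = ⌊1327/11⌋ = 120
  ⌊1327/11^2⌋ = ⌊1327/121⌋ = 10
(the next term ⌊1327/11^3⌋ = 0, terminating the sum). Summing: v_11(1327!) = 120 + 10 = 130.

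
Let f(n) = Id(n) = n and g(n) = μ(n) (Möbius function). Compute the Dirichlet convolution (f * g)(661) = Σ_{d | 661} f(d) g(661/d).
(Id * μ)(661) = 660

Divisors of 661: [1, 661]. For each d | 661:
  d = 1: Id(1) · μ(661/1) = 1 · -1 = -1
  d = 661: Id(661) · μ(661/661) = 661 · 1 = 661
Summing: (Id * μ)(661) = -1 + 661 = 660.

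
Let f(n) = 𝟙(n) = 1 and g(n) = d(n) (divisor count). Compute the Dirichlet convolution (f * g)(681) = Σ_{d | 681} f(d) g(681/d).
(𝟙 * d)(681) = 9

Divisors of 681: [1, 3, 227, 681]. For each d | 681:
  d = 1: 𝟙(1) · d(681/1) = 1 · 4 = 4
  d = 3: 𝟙(3) · d(681/3) = 1 · 2 = 2
  d = 227: 𝟙(227) · d(681/227) = 1 · 2 = 2
  d = 681: 𝟙(681) · d(681/681) = 1 · 1 = 1
Summing: (𝟙 * d)(681) = 4 + 2 + 2 + 1 = 9.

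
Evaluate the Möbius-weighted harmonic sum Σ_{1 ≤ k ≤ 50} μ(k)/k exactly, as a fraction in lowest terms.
Σ μ(k)/k = -12611493192339623/614889782588491410

Values of μ(k) for 1 ≤ k ≤ 50: μ(1) = 1, μ(2) = -1, μ(3) = -1, μ(5) = -1, μ(6) = 1, μ(7) = -1, μ(10) = 1, μ(11) = -1, μ(13) = -1, μ(14) = 1, μ(15) = 1, μ(17) = -1, μ(19) = -1, μ(21) = 1, μ(22) = 1, μ(23) = -1, μ(26) = 1, μ(29) = -1, μ(30) = -1, μ(31) = -1, μ(33) = 1, μ(34) = 1, μ(35) = 1, μ(37) = -1, μ(38) = 1, μ(39) = 1, μ(41) = -1, μ(42) = -1, μ(43) = -1, μ(46) = 1, μ(47) = -1, with μ = 0 on non-squarefree integers. Summing μ(k)/k for k where μ(k) ≠ 0 gives -12611493192339623/614889782588491410 ≈ -0.0205. (PNT ⟺ this sum → 0 as n → ∞.)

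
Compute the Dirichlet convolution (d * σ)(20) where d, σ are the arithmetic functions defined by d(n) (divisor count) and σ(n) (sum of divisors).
(d * σ)(20) = 128

Divisors of 20: [1, 2, 4, 5, 10, 20]. For each d | 20:
  d = 1: d(1) · σ(20/1) = 1 · 42 = 42
  d = 2: d(2) · σ(20/2) = 2 · 18 = 36
  d = 4: d(4) · σ(20/4) = 3 · 6 = 18
  d = 5: d(5) · σ(20/5) = 2 · 7 = 14
  d = 10: d(10) · σ(20/10) = 4 · 3 = 12
  d = 20: d(20) · σ(20/20) = 6 · 1 = 6
Summing: (d * σ)(20) = 42 + 36 + 18 + 14 + 12 + 6 = 128.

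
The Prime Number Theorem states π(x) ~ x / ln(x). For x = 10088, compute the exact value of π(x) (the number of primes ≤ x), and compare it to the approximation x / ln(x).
π(10088) = 1237;  x/ln(x) ≈ 1094.25;  relative error ≈ 11.54%.

Directly count primes up to 10088: π(10088) = 1237. The PNT approximation gives 10088/ln(10088) ≈ 10088/9.21910 ≈ 1094.25. Relative error (π(x) − x/ln(x)) / π(x) ≈ 11.54%; the approximation is known to undercount slightly (Li(x) is a better estimate).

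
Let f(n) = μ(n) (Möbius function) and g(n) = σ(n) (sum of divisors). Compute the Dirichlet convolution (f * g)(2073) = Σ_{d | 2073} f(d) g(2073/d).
(μ * σ)(2073) = 2073

Divisors of 2073: [1, 3, 691, 2073]. For each d | 2073:
  d = 1: μ(1) · σ(2073/1) = 1 · 2768 = 2768
  d = 3: μ(3) · σ(2073/3) = -1 · 692 = -692
  d = 691: μ(691) · σ(2073/691) = -1 · 4 = -4
  d = 2073: μ(2073) · σ(2073/2073) = 1 · 1 = 1
Summing: (μ * σ)(2073) = 2768 + -692 + -4 + 1 = 2073.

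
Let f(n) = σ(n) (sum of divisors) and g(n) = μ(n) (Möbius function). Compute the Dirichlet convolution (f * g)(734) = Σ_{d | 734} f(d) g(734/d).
(σ * μ)(734) = 734

Divisors of 734: [1, 2, 367, 734]. For each d | 734:
  d = 1: σ(1) · μ(734/1) = 1 · 1 = 1
  d = 2: σ(2) · μ(734/2) = 3 · -1 = -3
  d = 367: σ(367) · μ(734/367) = 368 · -1 = -368
  d = 734: σ(734) · μ(734/734) = 1104 · 1 = 1104
Summing: (σ * μ)(734) = 1 + -3 + -368 + 1104 = 734.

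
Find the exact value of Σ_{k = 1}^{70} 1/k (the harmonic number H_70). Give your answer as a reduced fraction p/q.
H_70 = 42535343474848157886823113473/8801320137209899102584580800

Direct summation: H_70 = 1 + 1/2 + ... + 1/70. The least common denominator is lcm(1, ..., 70) = 79211881234889091923261227200; over this denominator the numerator is 79211881234889091923261227200 + 39605940617444545961630613600 + 26403960411629697307753742400 + 19802970308722272980815306800 + 15842376246977818384652245440 + 13201980205814848653876871200 + 11315983033555584560465889600 + 9901485154361136490407653400 + 8801320137209899102584580800 + 7921188123488909192326122720 + 7201080112262644720296475200 + 6600990102907424326938435600 + 6093221633453007071020094400 + 5657991516777792280232944800 + 5280792082325939461550748480 + 4950742577180568245203826700 + 4659522425581711289603601600 + 4400660068604949551292290400 + 4169046380783636417013748800 + 3960594061744454596163061360 + 3771994344518528186821963200 + 3600540056131322360148237600 + 3443994836299525735793966400 + 3300495051453712163469217800 + 3168475249395563676930449088 + 3046610816726503535510047200 + 2933773379069966367528193600 + 2828995758388896140116472400 + 2731444180513416962871076800 + 2640396041162969730775374240 + 2555221975319002965266491200 + 2475371288590284122601913350 + 2400360037420881573432158400 + 2329761212790855644801800800 + 2263196606711116912093177920 + 2200330034302474775646145200 + 2140861654997002484412465600 + 2084523190391818208506874400 + 2031073877817669023673364800 + 1980297030872227298081530680 + 1931997103289977851786859200 + 1885997172259264093410981600 + 1842136772904397486587470400 + 1800270028065661180074118800 + 1760264027441979820516916160 + 1721997418149762867896983200 + 1685359175210406211133217600 + 1650247525726856081734608900 + 1616569004793654937209412800 + 1584237624697781838465224544 + 1553174141860570429867867200 + 1523305408363251767755023600 + 1494563796884699847608702400 + 1466886689534983183764096800 + 1440216022452528944059295040 + 1414497879194448070058236200 + 1389682126927878805671249600 + 1365722090256708481435538400 + 1342574258218459185140020800 + 1320198020581484865387687120 + 1298555430080149047922315200 + 1277610987659501482633245600 + 1257331448172842728940654400 + 1237685644295142061300956675 + 1218644326690601414204018880 + 1200180018710440786716079200 + 1182266884102822267511361600 + 1164880606395427822400900400 + 1147998278766508578597988800 + 1131598303355558456046588960 = 382818091273633420981408021257, so H_70 = 382818091273633420981408021257/79211881234889091923261227200; reducing by gcd(382818091273633420981408021257, 79211881234889091923261227200) = 9 gives 42535343474848157886823113473/8801320137209899102584580800 ≈ 4.83284. (The PNT-adjacent estimate ln(70) + γ ≈ 4.82571 matches within O(1/n).)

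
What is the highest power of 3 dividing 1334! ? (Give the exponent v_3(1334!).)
v_3(1334!) = 663

Legendre's formula: v_p(n!) = Σ_{k ≥ 1} ⌊n / p^k⌋. For p = 3, n = 1334, the terms are:
  ⌊1334/3^1⌋ = ⌊1334/3⌋ = 444
  ⌊1334/3^2⌋ = ⌊1334/9⌋ = 148
  ⌊1334/3^3⌋ = ⌊1334/27⌋ = 49
  ⌊1334/3^4⌋ = ⌊1334/81⌋ = 16
  ⌊1334/3^5⌋ = ⌊1334/243⌋ = 5
  ⌊1334/3^6⌋ = ⌊1334/729⌋ = 1
(the next term ⌊1334/3^7⌋ = 0, terminating the sum). Summing: v_3(1334!) = 444 + 148 + 49 + 16 + 5 + 1 = 663.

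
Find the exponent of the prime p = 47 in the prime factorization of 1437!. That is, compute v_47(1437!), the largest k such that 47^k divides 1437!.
v_47(1437!) = 30

Legendre's formula: v_p(n!) = Σ_{k ≥ 1} ⌊n / p^k⌋. For p = 47, n = 1437, the terms are:
  ⌊1437/47^1⌋ = ⌊1437/47⌋ = 30
(the next term ⌊1437/47^2⌋ = 0, terminating the sum). Summing: v_47(1437!) = 30 = 30.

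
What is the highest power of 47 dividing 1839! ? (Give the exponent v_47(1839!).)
v_47(1839!) = 39

Legendre's formula: v_p(n!) = Σ_{k ≥ 1} ⌊n / p^k⌋. For p = 47, n = 1839, the terms are:
  ⌊1839/47^1⌋ = ⌊1839/47⌋ = 39
(the next term ⌊1839/47^2⌋ = 0, terminating the sum). Summing: v_47(1839!) = 39 = 39.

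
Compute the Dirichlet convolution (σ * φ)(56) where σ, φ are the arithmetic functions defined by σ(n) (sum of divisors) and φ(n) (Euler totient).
(σ * φ)(56) = 448

Divisors of 56: [1, 2, 4, 7, 8, 14, 28, 56]. For each d | 56:
  d = 1: σ(1) · φ(56/1) = 1 · 24 = 24
  d = 2: σ(2) · φ(56/2) = 3 · 12 = 36
  d = 4: σ(4) · φ(56/4) = 7 · 6 = 42
  d = 7: σ(7) · φ(56/7) = 8 · 4 = 32
  d = 8: σ(8) · φ(56/8) = 15 · 6 = 90
  d = 14: σ(14) · φ(56/14) = 24 · 2 = 48
  d = 28: σ(28) · φ(56/28) = 56 · 1 = 56
  d = 56: σ(56) · φ(56/56) = 120 · 1 = 120
Summing: (σ * φ)(56) = 24 + 36 + 42 + 32 + 90 + 48 + 56 + 120 = 448.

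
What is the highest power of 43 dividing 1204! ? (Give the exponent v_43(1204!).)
v_43(1204!) = 28

Legendre's formula: v_p(n!) = Σ_{k ≥ 1} ⌊n / p^k⌋. For p = 43, n = 1204, the terms are:
  ⌊1204/43^1⌋ = ⌊1204/43⌋ = 28
(the next term ⌊1204/43^2⌋ = 0, terminating the sum). Summing: v_43(1204!) = 28 = 28.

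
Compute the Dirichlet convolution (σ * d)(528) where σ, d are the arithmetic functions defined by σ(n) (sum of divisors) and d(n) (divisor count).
(σ * d)(528) = 8316

Divisors of 528: [1, 2, 3, 4, 6, 8, 11, 12, 16, 22, 24, 33, 44, 48, 66, 88, 132, 176, 264, 528]. For each d | 528:
  d = 1: σ(1) · d(528/1) = 1 · 20 = 20
  d = 2: σ(2) · d(528/2) = 3 · 16 = 48
  d = 3: σ(3) · d(528/3) = 4 · 10 = 40
  d = 4: σ(4) · d(528/4) = 7 · 12 = 84
  d = 6: σ(6) · d(528/6) = 12 · 8 = 96
  d = 8: σ(8) · d(528/8) = 15 · 8 = 120
  d = 11: σ(11) · d(528/11) = 12 · 10 = 120
  d = 12: σ(12) · d(528/12) = 28 · 6 = 168
  d = 16: σ(16) · d(528/16) = 31 · 4 = 124
  d = 22: σ(22) · d(528/22) = 36 · 8 = 288
  d = 24: σ(24) · d(528/24) = 60 · 4 = 240
  d = 33: σ(33) · d(528/33) = 48 · 5 = 240
  d = 44: σ(44) · d(528/44) = 84 · 6 = 504
  d = 48: σ(48) · d(528/48) = 124 · 2 = 248
  d = 66: σ(66) · d(528/66) = 144 · 4 = 576
  d = 88: σ(88) · d(528/88) = 180 · 4 = 720
  d = 132: σ(132) · d(528/132) = 336 · 3 = 1008
  d = 176: σ(176) · d(528/176) = 372 · 2 = 744
  d = 264: σ(264) · d(528/264) = 720 · 2 = 1440
  d = 528: σ(528) · d(528/528) = 1488 · 1 = 1488
Summing: (σ * d)(528) = 20 + 48 + 40 + 84 + 96 + 120 + 120 + 168 + 124 + 288 + 240 + 240 + 504 + 248 + 576 + 720 + 1008 + 744 + 1440 + 1488 = 8316.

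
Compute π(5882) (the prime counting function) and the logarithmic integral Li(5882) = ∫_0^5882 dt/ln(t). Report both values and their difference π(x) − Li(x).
π(5882) = 775;  Li(5882) ≈ 786.83;  π(x) − Li(x) ≈ -11.83.

Direct count of primes ≤ 5882 gives π(5882) = 775. Numerical evaluation of the logarithmic integral gives Li(5882) ≈ 786.83. The difference π(x) − Li(x) ≈ -11.83 is typically negative for small/moderate x (Li(x) overestimates), though Littlewood's theorem shows this sign changes infinitely often.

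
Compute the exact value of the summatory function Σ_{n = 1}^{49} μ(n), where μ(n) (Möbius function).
Σ_{n ≤ 49} μ(n) = -3

Compute μ(n) for each 1 ≤ n ≤ 49: μ(1) = 1, μ(2) = -1, μ(3) = -1, μ(4) = 0, μ(5) = -1, μ(6) = 1, μ(7) = -1, μ(8) = 0, μ(9) = 0, μ(10) = 1, μ(11) = -1, μ(12) = 0, μ(13) = -1, μ(14) = 1, μ(15) = 1, μ(16) = 0, μ(17) = -1, μ(18) = 0, μ(19) = -1, μ(20) = 0, μ(21) = 1, μ(22) = 1, μ(23) = -1, μ(24) = 0, μ(25) = 0, μ(26) = 1, μ(27) = 0, μ(28) = 0, μ(29) = -1, μ(30) = -1, μ(31) = -1, μ(32) = 0, μ(33) = 1, μ(34) = 1, μ(35) = 1, μ(36) = 0, μ(37) = -1, μ(38) = 1, μ(39) = 1, μ(40) = 0, μ(41) = -1, μ(42) = -1, μ(43) = -1, μ(44) = 0, μ(45) = 0, μ(46) = 1, μ(47) = -1, μ(48) = 0, μ(49) = 0. Summing all 49 values: -3. (Mertens function M(x) = Σ_{n ≤ x} μ(n); on average M(x) should be small (PNT ⟺ M(x) = o(x)).)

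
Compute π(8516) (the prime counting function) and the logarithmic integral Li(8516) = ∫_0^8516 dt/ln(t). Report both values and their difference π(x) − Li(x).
π(8516) = 1061;  Li(8516) ≈ 1083.63;  π(x) − Li(x) ≈ -22.63.

Direct count of primes ≤ 8516 gives π(8516) = 1061. Numerical evaluation of the logarithmic integral gives Li(8516) ≈ 1083.63. The difference π(x) − Li(x) ≈ -22.63 is typically negative for small/moderate x (Li(x) overestimates), though Littlewood's theorem shows this sign changes infinitely often.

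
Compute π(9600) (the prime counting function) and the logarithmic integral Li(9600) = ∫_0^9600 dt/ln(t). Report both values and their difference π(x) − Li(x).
π(9600) = 1184;  Li(9600) ≈ 1202.61;  π(x) − Li(x) ≈ -18.61.

Direct count of primes ≤ 9600 gives π(9600) = 1184. Numerical evaluation of the logarithmic integral gives Li(9600) ≈ 1202.61. The difference π(x) − Li(x) ≈ -18.61 is typically negative for small/moderate x (Li(x) overestimates), though Littlewood's theorem shows this sign changes infinitely often.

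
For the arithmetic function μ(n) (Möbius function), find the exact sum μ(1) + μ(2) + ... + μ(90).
Σ_{n ≤ 90} μ(n) = -2

Compute μ(n) for each 1 ≤ n ≤ 90: μ(1) = 1, μ(2) = -1, μ(3) = -1, μ(4) = 0, μ(5) = -1, μ(6) = 1, μ(7) = -1, μ(8) = 0, μ(9) = 0, μ(10) = 1, μ(11) = -1, μ(12) = 0, μ(13) = -1, μ(14) = 1, μ(15) = 1, μ(16) = 0, μ(17) = -1, μ(18) = 0, μ(19) = -1, μ(20) = 0, μ(21) = 1, μ(22) = 1, μ(23) = -1, μ(24) = 0, μ(25) = 0, μ(26) = 1, μ(27) = 0, μ(28) = 0, μ(29) = -1, μ(30) = -1, μ(31) = -1, μ(32) = 0, μ(33) = 1, μ(34) = 1, μ(35) = 1, μ(36) = 0, μ(37) = -1, μ(38) = 1, μ(39) = 1, μ(40) = 0, μ(41) = -1, μ(42) = -1, μ(43) = -1, μ(44) = 0, μ(45) = 0, μ(46) = 1, μ(47) = -1, μ(48) = 0, μ(49) = 0, μ(50) = 0, μ(51) = 1, μ(52) = 0, μ(53) = -1, μ(54) = 0, μ(55) = 1, μ(56) = 0, μ(57) = 1, μ(58) = 1, μ(59) = -1, μ(60) = 0, μ(61) = -1, μ(62) = 1, μ(63) = 0, μ(64) = 0, μ(65) = 1, μ(66) = -1, μ(67) = -1, μ(68) = 0, μ(69) = 1, μ(70) = -1, μ(71) = -1, μ(72) = 0, μ(73) = -1, μ(74) = 1, μ(75) = 0, μ(76) = 0, μ(77) = 1, μ(78) = -1, μ(79) = -1, μ(80) = 0, μ(81) = 0, μ(82) = 1, μ(83) = -1, μ(84) = 0, μ(85) = 1, μ(86) = 1, μ(87) = 1, μ(88) = 0, μ(89) = -1, μ(90) = 0. Summing all 90 values: -2. (Mertens function M(x) = Σ_{n ≤ x} μ(n); on average M(x) should be small (PNT ⟺ M(x) = o(x)).)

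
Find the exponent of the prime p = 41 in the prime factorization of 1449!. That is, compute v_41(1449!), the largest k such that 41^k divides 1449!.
v_41(1449!) = 35

Legendre's formula: v_p(n!) = Σ_{k ≥ 1} ⌊n / p^k⌋. For p = 41, n = 1449, the terms are:
  ⌊1449/41^1⌋ = ⌊1449/41⌋ = 35
(the next term ⌊1449/41^2⌋ = 0, terminating the sum). Summing: v_41(1449!) = 35 = 35.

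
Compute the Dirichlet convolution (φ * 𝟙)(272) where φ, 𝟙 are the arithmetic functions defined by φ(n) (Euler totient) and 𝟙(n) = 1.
(φ * 𝟙)(272) = 272

Divisors of 272: [1, 2, 4, 8, 16, 17, 34, 68, 136, 272]. For each d | 272:
  d = 1: φ(1) · 𝟙(272/1) = 1 · 1 = 1
  d = 2: φ(2) · 𝟙(272/2) = 1 · 1 = 1
  d = 4: φ(4) · 𝟙(272/4) = 2 · 1 = 2
  d = 8: φ(8) · 𝟙(272/8) = 4 · 1 = 4
  d = 16: φ(16) · 𝟙(272/16) = 8 · 1 = 8
  d = 17: φ(17) · 𝟙(272/17) = 16 · 1 = 16
  d = 34: φ(34) · 𝟙(272/34) = 16 · 1 = 16
  d = 68: φ(68) · 𝟙(272/68) = 32 · 1 = 32
  d = 136: φ(136) · 𝟙(272/136) = 64 · 1 = 64
  d = 272: φ(272) · 𝟙(272/272) = 128 · 1 = 128
Summing: (φ * 𝟙)(272) = 1 + 1 + 2 + 4 + 8 + 16 + 16 + 32 + 64 + 128 = 272.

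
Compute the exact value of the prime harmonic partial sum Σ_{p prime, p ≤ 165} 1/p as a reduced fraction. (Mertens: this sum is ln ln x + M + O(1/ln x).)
Σ 1/p = 10988187442690106858194788089546541159451476081371138484805233167/5766152219975951659023630035336134306565384015606066319856068810

π(165) = 38, so the primes ≤ 165 are [2, 3, 5, 7, 11, 13, 17, 19, 23, 29, 31, 37, 41, 43, 47, 53, 59, 61, 67, 71, 73, 79, 83, 89, 97, 101, 103, 107, 109, 113, 127, 131, 137, 139, 149, 151, 157, 163]. Summing 1/p over these primes: 10988187442690106858194788089546541159451476081371138484805233167/5766152219975951659023630035336134306565384015606066319856068810 ≈ 1.9056. Mertens estimate ln ln(165) + 0.2615 ≈ 1.8919.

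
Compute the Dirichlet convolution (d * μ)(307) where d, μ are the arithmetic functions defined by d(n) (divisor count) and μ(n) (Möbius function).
(d * μ)(307) = 1

Divisors of 307: [1, 307]. For each d | 307:
  d = 1: d(1) · μ(307/1) = 1 · -1 = -1
  d = 307: d(307) · μ(307/307) = 2 · 1 = 2
Summing: (d * μ)(307) = -1 + 2 = 1.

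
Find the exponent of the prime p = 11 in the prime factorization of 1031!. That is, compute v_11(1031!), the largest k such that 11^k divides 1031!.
v_11(1031!) = 101

Legendre's formula: v_p(n!) = Σ_{k ≥ 1} ⌊n / p^k⌋. For p = 11, n = 1031, the terms are:
  ⌊1031/11^1⌋ = ⌊1031/11⌋ = 93
  ⌊1031/11^2⌋ = ⌊1031/121⌋ = 8
(the next term ⌊1031/11^3⌋ = 0, terminating the sum). Summing: v_11(1031!) = 93 + 8 = 101.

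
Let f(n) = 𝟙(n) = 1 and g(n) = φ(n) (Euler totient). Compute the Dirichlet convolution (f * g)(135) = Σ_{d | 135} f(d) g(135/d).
(𝟙 * φ)(135) = 135

Divisors of 135: [1, 3, 5, 9, 15, 27, 45, 135]. For each d | 135:
  d = 1: 𝟙(1) · φ(135/1) = 1 · 72 = 72
  d = 3: 𝟙(3) · φ(135/3) = 1 · 24 = 24
  d = 5: 𝟙(5) · φ(135/5) = 1 · 18 = 18
  d = 9: 𝟙(9) · φ(135/9) = 1 · 8 = 8
  d = 15: 𝟙(15) · φ(135/15) = 1 · 6 = 6
  d = 27: 𝟙(27) · φ(135/27) = 1 · 4 = 4
  d = 45: 𝟙(45) · φ(135/45) = 1 · 2 = 2
  d = 135: 𝟙(135) · φ(135/135) = 1 · 1 = 1
Summing: (𝟙 * φ)(135) = 72 + 24 + 18 + 8 + 6 + 4 + 2 + 1 = 135.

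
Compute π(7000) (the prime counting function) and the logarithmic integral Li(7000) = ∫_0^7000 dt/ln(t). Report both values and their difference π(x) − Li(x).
π(7000) = 900;  Li(7000) ≈ 914.33;  π(x) − Li(x) ≈ -14.33.

Direct count of primes ≤ 7000 gives π(7000) = 900. Numerical evaluation of the logarithmic integral gives Li(7000) ≈ 914.33. The difference π(x) − Li(x) ≈ -14.33 is typically negative for small/moderate x (Li(x) overestimates), though Littlewood's theorem shows this sign changes infinitely often.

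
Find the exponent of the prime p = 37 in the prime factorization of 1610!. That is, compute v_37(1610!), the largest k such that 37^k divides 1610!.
v_37(1610!) = 44

Legendre's formula: v_p(n!) = Σ_{k ≥ 1} ⌊n / p^k⌋. For p = 37, n = 1610, the terms are:
  ⌊1610/37^1⌋ = ⌊1610/37⌋ = 43
  ⌊1610/37^2⌋ = ⌊1610/1369⌋ = 1
(the next term ⌊1610/37^3⌋ = 0, terminating the sum). Summing: v_37(1610!) = 43 + 1 = 44.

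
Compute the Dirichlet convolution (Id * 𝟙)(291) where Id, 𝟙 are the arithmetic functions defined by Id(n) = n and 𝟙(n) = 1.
(Id * 𝟙)(291) = 392

Divisors of 291: [1, 3, 97, 291]. For each d | 291:
  d = 1: Id(1) · 𝟙(291/1) = 1 · 1 = 1
  d = 3: Id(3) · 𝟙(291/3) = 3 · 1 = 3
  d = 97: Id(97) · 𝟙(291/97) = 97 · 1 = 97
  d = 291: Id(291) · 𝟙(291/291) = 291 · 1 = 291
Summing: (Id * 𝟙)(291) = 1 + 3 + 97 + 291 = 392.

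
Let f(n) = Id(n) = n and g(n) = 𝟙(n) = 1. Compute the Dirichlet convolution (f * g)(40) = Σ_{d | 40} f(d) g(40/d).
(Id * 𝟙)(40) = 90

Divisors of 40: [1, 2, 4, 5, 8, 10, 20, 40]. For each d | 40:
  d = 1: Id(1) · 𝟙(40/1) = 1 · 1 = 1
  d = 2: Id(2) · 𝟙(40/2) = 2 · 1 = 2
  d = 4: Id(4) · 𝟙(40/4) = 4 · 1 = 4
  d = 5: Id(5) · 𝟙(40/5) = 5 · 1 = 5
  d = 8: Id(8) · 𝟙(40/8) = 8 · 1 = 8
  d = 10: Id(10) · 𝟙(40/10) = 10 · 1 = 10
  d = 20: Id(20) · 𝟙(40/20) = 20 · 1 = 20
  d = 40: Id(40) · 𝟙(40/40) = 40 · 1 = 40
Summing: (Id * 𝟙)(40) = 1 + 2 + 4 + 5 + 8 + 10 + 20 + 40 = 90.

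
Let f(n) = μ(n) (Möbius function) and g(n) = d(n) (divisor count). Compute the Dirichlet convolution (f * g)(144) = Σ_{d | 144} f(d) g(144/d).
(μ * d)(144) = 1

Divisors of 144: [1, 2, 3, 4, 6, 8, 9, 12, 16, 18, 24, 36, 48, 72, 144]. For each d | 144:
  d = 1: μ(1) · d(144/1) = 1 · 15 = 15
  d = 2: μ(2) · d(144/2) = -1 · 12 = -12
  d = 3: μ(3) · d(144/3) = -1 · 10 = -10
  d = 4: μ(4) · d(144/4) = 0 · 9 = 0
  d = 6: μ(6) · d(144/6) = 1 · 8 = 8
  d = 8: μ(8) · d(144/8) = 0 · 6 = 0
  d = 9: μ(9) · d(144/9) = 0 · 5 = 0
  d = 12: μ(12) · d(144/12) = 0 · 6 = 0
  d = 16: μ(16) · d(144/16) = 0 · 3 = 0
  d = 18: μ(18) · d(144/18) = 0 · 4 = 0
  d = 24: μ(24) · d(144/24) = 0 · 4 = 0
  d = 36: μ(36) · d(144/36) = 0 · 3 = 0
  d = 48: μ(48) · d(144/48) = 0 · 2 = 0
  d = 72: μ(72) · d(144/72) = 0 · 2 = 0
  d = 144: μ(144) · d(144/144) = 0 · 1 = 0
Summing: (μ * d)(144) = 15 + -12 + -10 + 0 + 8 + 0 + 0 + 0 + 0 + 0 + 0 + 0 + 0 + 0 + 0 = 1.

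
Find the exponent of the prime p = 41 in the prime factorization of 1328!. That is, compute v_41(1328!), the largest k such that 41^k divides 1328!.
v_41(1328!) = 32

Legendre's formula: v_p(n!) = Σ_{k ≥ 1} ⌊n / p^k⌋. For p = 41, n = 1328, the terms are:
  ⌊1328/41^1⌋ = ⌊1328/41⌋ = 32
(the next term ⌊1328/41^2⌋ = 0, terminating the sum). Summing: v_41(1328!) = 32 = 32.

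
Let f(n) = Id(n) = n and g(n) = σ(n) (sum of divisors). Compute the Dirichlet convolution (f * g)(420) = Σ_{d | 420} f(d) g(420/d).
(Id * σ)(420) = 19635

Divisors of 420: [1, 2, 3, 4, 5, 6, 7, 10, 12, 14, 15, 20, 21, 28, 30, 35, 42, 60, 70, 84, 105, 140, 210, 420]. For each d | 420:
  d = 1: Id(1) · σ(420/1) = 1 · 1344 = 1344
  d = 2: Id(2) · σ(420/2) = 2 · 576 = 1152
  d = 3: Id(3) · σ(420/3) = 3 · 336 = 1008
  d = 4: Id(4) · σ(420/4) = 4 · 192 = 768
  d = 5: Id(5) · σ(420/5) = 5 · 224 = 1120
  d = 6: Id(6) · σ(420/6) = 6 · 144 = 864
  d = 7: Id(7) · σ(420/7) = 7 · 168 = 1176
  d = 10: Id(10) · σ(420/10) = 10 · 96 = 960
  d = 12: Id(12) · σ(420/12) = 12 · 48 = 576
  d = 14: Id(14) · σ(420/14) = 14 · 72 = 1008
  d = 15: Id(15) · σ(420/15) = 15 · 56 = 840
  d = 20: Id(20) · σ(420/20) = 20 · 32 = 640
  d = 21: Id(21) · σ(420/21) = 21 · 42 = 882
  d = 28: Id(28) · σ(420/28) = 28 · 24 = 672
  d = 30: Id(30) · σ(420/30) = 30 · 24 = 720
  d = 35: Id(35) · σ(420/35) = 35 · 28 = 980
  d = 42: Id(42) · σ(420/42) = 42 · 18 = 756
  d = 60: Id(60) · σ(420/60) = 60 · 8 = 480
  d = 70: Id(70) · σ(420/70) = 70 · 12 = 840
  d = 84: Id(84) · σ(420/84) = 84 · 6 = 504
  d = 105: Id(105) · σ(420/105) = 105 · 7 = 735
  d = 140: Id(140) · σ(420/140) = 140 · 4 = 560
  d = 210: Id(210) · σ(420/210) = 210 · 3 = 630
  d = 420: Id(420) · σ(420/420) = 420 · 1 = 420
Summing: (Id * σ)(420) = 1344 + 1152 + 1008 + 768 + 1120 + 864 + 1176 + 960 + 576 + 1008 + 840 + 640 + 882 + 672 + 720 + 980 + 756 + 480 + 840 + 504 + 735 + 560 + 630 + 420 = 19635.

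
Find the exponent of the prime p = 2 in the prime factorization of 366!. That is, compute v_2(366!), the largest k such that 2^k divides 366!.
v_2(366!) = 360

Legendre's formula: v_p(n!) = Σ_{k ≥ 1} ⌊n / p^k⌋. For p = 2, n = 366, the terms are:
  ⌊366/2^1⌋ = ⌊366/2⌋ = 183
  ⌊366/2^2⌋ = ⌊366/4⌋ = 91
  ⌊366/2^3⌋ = ⌊366/8⌋ = 45
  ⌊366/2^4⌋ = ⌊366/16⌋ = 22
  ⌊366/2^5⌋ = ⌊366/32⌋ = 11
  ⌊366/2^6⌋ = ⌊366/64⌋ = 5
  ⌊366/2^7⌋ = ⌊366/128⌋ = 2
  ⌊366/2^8⌋ = ⌊366/256⌋ = 1
(the next term ⌊366/2^9⌋ = 0, terminating the sum). Summing: v_2(366!) = 183 + 91 + 45 + 22 + 11 + 5 + 2 + 1 = 360.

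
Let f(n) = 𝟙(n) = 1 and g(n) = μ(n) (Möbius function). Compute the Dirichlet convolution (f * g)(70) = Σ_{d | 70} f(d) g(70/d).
(𝟙 * μ)(70) = 0

Divisors of 70: [1, 2, 5, 7, 10, 14, 35, 70]. For each d | 70:
  d = 1: 𝟙(1) · μ(70/1) = 1 · -1 = -1
  d = 2: 𝟙(2) · μ(70/2) = 1 · 1 = 1
  d = 5: 𝟙(5) · μ(70/5) = 1 · 1 = 1
  d = 7: 𝟙(7) · μ(70/7) = 1 · 1 = 1
  d = 10: 𝟙(10) · μ(70/10) = 1 · -1 = -1
  d = 14: 𝟙(14) · μ(70/14) = 1 · -1 = -1
  d = 35: 𝟙(35) · μ(70/35) = 1 · -1 = -1
  d = 70: 𝟙(70) · μ(70/70) = 1 · 1 = 1
Summing: (𝟙 * μ)(70) = -1 + 1 + 1 + 1 + -1 + -1 + -1 + 1 = 0.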